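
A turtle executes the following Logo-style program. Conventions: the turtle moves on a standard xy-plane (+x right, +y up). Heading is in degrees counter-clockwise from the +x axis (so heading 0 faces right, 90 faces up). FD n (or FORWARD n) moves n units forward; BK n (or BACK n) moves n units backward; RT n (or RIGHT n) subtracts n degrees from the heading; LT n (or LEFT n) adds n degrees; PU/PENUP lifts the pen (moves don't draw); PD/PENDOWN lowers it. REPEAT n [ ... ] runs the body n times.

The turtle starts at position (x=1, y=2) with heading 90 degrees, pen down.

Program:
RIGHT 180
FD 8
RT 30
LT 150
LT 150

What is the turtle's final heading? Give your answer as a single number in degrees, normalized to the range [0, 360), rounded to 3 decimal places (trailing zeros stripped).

Executing turtle program step by step:
Start: pos=(1,2), heading=90, pen down
RT 180: heading 90 -> 270
FD 8: (1,2) -> (1,-6) [heading=270, draw]
RT 30: heading 270 -> 240
LT 150: heading 240 -> 30
LT 150: heading 30 -> 180
Final: pos=(1,-6), heading=180, 1 segment(s) drawn

Answer: 180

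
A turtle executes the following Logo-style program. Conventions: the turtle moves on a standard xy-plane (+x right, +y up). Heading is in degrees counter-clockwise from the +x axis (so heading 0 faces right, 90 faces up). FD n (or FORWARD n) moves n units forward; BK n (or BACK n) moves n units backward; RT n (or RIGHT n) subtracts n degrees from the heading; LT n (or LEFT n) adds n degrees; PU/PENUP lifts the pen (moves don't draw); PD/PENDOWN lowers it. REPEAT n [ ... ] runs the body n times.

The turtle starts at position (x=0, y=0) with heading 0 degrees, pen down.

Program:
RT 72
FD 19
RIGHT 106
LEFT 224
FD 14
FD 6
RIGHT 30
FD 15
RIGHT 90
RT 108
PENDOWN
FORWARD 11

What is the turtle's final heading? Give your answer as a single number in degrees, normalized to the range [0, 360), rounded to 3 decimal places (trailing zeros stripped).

Executing turtle program step by step:
Start: pos=(0,0), heading=0, pen down
RT 72: heading 0 -> 288
FD 19: (0,0) -> (5.871,-18.07) [heading=288, draw]
RT 106: heading 288 -> 182
LT 224: heading 182 -> 46
FD 14: (5.871,-18.07) -> (15.597,-7.999) [heading=46, draw]
FD 6: (15.597,-7.999) -> (19.764,-3.683) [heading=46, draw]
RT 30: heading 46 -> 16
FD 15: (19.764,-3.683) -> (34.183,0.451) [heading=16, draw]
RT 90: heading 16 -> 286
RT 108: heading 286 -> 178
PD: pen down
FD 11: (34.183,0.451) -> (23.19,0.835) [heading=178, draw]
Final: pos=(23.19,0.835), heading=178, 5 segment(s) drawn

Answer: 178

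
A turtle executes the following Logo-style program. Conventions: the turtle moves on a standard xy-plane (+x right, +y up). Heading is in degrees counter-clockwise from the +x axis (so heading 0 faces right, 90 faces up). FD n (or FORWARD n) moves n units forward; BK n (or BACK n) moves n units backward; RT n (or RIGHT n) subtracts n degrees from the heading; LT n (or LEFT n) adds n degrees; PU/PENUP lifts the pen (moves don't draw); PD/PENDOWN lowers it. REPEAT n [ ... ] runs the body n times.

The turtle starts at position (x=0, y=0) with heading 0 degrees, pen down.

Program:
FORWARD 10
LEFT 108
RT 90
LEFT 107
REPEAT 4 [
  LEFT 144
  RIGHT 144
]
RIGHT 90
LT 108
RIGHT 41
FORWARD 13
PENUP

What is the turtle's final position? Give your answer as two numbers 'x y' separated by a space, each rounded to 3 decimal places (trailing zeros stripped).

Answer: 7.297 12.716

Derivation:
Executing turtle program step by step:
Start: pos=(0,0), heading=0, pen down
FD 10: (0,0) -> (10,0) [heading=0, draw]
LT 108: heading 0 -> 108
RT 90: heading 108 -> 18
LT 107: heading 18 -> 125
REPEAT 4 [
  -- iteration 1/4 --
  LT 144: heading 125 -> 269
  RT 144: heading 269 -> 125
  -- iteration 2/4 --
  LT 144: heading 125 -> 269
  RT 144: heading 269 -> 125
  -- iteration 3/4 --
  LT 144: heading 125 -> 269
  RT 144: heading 269 -> 125
  -- iteration 4/4 --
  LT 144: heading 125 -> 269
  RT 144: heading 269 -> 125
]
RT 90: heading 125 -> 35
LT 108: heading 35 -> 143
RT 41: heading 143 -> 102
FD 13: (10,0) -> (7.297,12.716) [heading=102, draw]
PU: pen up
Final: pos=(7.297,12.716), heading=102, 2 segment(s) drawn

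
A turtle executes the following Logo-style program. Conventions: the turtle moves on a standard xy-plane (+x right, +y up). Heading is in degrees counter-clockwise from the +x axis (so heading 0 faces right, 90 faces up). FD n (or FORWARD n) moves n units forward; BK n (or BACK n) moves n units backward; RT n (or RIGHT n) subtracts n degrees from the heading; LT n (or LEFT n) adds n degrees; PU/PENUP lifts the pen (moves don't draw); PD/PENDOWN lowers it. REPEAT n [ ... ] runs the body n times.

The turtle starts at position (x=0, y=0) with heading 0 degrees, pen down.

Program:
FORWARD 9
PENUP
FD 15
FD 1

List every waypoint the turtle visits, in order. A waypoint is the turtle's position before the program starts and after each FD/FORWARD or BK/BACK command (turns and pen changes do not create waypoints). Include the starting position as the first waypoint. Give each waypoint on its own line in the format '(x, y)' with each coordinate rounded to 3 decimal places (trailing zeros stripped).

Answer: (0, 0)
(9, 0)
(24, 0)
(25, 0)

Derivation:
Executing turtle program step by step:
Start: pos=(0,0), heading=0, pen down
FD 9: (0,0) -> (9,0) [heading=0, draw]
PU: pen up
FD 15: (9,0) -> (24,0) [heading=0, move]
FD 1: (24,0) -> (25,0) [heading=0, move]
Final: pos=(25,0), heading=0, 1 segment(s) drawn
Waypoints (4 total):
(0, 0)
(9, 0)
(24, 0)
(25, 0)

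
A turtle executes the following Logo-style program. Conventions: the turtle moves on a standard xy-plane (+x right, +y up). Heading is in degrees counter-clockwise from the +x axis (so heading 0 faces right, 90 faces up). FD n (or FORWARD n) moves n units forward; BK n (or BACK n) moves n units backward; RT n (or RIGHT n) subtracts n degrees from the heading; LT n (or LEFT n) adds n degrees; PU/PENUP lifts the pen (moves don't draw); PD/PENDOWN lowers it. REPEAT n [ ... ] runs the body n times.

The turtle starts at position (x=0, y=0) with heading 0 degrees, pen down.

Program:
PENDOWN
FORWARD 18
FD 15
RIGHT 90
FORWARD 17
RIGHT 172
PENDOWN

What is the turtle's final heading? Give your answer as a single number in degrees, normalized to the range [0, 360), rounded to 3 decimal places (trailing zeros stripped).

Executing turtle program step by step:
Start: pos=(0,0), heading=0, pen down
PD: pen down
FD 18: (0,0) -> (18,0) [heading=0, draw]
FD 15: (18,0) -> (33,0) [heading=0, draw]
RT 90: heading 0 -> 270
FD 17: (33,0) -> (33,-17) [heading=270, draw]
RT 172: heading 270 -> 98
PD: pen down
Final: pos=(33,-17), heading=98, 3 segment(s) drawn

Answer: 98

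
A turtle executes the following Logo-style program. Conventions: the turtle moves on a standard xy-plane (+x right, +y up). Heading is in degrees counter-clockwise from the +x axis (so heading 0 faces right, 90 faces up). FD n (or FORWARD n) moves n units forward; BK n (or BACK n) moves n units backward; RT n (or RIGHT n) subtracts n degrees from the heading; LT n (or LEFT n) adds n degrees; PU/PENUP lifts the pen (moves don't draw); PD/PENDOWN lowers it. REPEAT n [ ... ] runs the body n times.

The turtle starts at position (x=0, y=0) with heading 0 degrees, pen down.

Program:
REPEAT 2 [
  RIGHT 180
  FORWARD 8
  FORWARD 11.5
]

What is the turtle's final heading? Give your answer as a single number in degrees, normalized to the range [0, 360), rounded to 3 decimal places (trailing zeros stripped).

Executing turtle program step by step:
Start: pos=(0,0), heading=0, pen down
REPEAT 2 [
  -- iteration 1/2 --
  RT 180: heading 0 -> 180
  FD 8: (0,0) -> (-8,0) [heading=180, draw]
  FD 11.5: (-8,0) -> (-19.5,0) [heading=180, draw]
  -- iteration 2/2 --
  RT 180: heading 180 -> 0
  FD 8: (-19.5,0) -> (-11.5,0) [heading=0, draw]
  FD 11.5: (-11.5,0) -> (0,0) [heading=0, draw]
]
Final: pos=(0,0), heading=0, 4 segment(s) drawn

Answer: 0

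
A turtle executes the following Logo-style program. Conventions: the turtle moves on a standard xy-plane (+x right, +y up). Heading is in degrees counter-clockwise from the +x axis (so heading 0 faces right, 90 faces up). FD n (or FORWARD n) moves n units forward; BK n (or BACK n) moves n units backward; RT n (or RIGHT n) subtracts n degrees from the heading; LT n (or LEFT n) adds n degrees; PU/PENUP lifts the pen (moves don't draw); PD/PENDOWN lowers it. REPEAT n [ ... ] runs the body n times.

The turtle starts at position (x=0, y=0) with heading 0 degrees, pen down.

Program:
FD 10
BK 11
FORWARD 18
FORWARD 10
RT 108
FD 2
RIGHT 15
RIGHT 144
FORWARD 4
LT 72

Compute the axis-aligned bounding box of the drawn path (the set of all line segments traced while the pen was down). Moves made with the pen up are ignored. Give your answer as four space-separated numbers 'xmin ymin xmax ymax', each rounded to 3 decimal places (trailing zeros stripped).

Executing turtle program step by step:
Start: pos=(0,0), heading=0, pen down
FD 10: (0,0) -> (10,0) [heading=0, draw]
BK 11: (10,0) -> (-1,0) [heading=0, draw]
FD 18: (-1,0) -> (17,0) [heading=0, draw]
FD 10: (17,0) -> (27,0) [heading=0, draw]
RT 108: heading 0 -> 252
FD 2: (27,0) -> (26.382,-1.902) [heading=252, draw]
RT 15: heading 252 -> 237
RT 144: heading 237 -> 93
FD 4: (26.382,-1.902) -> (26.173,2.092) [heading=93, draw]
LT 72: heading 93 -> 165
Final: pos=(26.173,2.092), heading=165, 6 segment(s) drawn

Segment endpoints: x in {-1, 0, 10, 17, 26.173, 26.382, 27}, y in {-1.902, 0, 2.092}
xmin=-1, ymin=-1.902, xmax=27, ymax=2.092

Answer: -1 -1.902 27 2.092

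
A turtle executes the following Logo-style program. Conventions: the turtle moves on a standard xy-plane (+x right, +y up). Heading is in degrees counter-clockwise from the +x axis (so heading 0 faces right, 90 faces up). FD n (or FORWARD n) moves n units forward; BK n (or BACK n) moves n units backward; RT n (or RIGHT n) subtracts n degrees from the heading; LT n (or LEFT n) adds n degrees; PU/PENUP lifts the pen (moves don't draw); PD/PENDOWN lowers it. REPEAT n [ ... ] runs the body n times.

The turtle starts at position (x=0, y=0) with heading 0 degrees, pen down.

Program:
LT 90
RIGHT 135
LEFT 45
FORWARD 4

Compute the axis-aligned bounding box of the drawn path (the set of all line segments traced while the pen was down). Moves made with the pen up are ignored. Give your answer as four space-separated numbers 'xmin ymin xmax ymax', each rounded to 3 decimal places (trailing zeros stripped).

Executing turtle program step by step:
Start: pos=(0,0), heading=0, pen down
LT 90: heading 0 -> 90
RT 135: heading 90 -> 315
LT 45: heading 315 -> 0
FD 4: (0,0) -> (4,0) [heading=0, draw]
Final: pos=(4,0), heading=0, 1 segment(s) drawn

Segment endpoints: x in {0, 4}, y in {0}
xmin=0, ymin=0, xmax=4, ymax=0

Answer: 0 0 4 0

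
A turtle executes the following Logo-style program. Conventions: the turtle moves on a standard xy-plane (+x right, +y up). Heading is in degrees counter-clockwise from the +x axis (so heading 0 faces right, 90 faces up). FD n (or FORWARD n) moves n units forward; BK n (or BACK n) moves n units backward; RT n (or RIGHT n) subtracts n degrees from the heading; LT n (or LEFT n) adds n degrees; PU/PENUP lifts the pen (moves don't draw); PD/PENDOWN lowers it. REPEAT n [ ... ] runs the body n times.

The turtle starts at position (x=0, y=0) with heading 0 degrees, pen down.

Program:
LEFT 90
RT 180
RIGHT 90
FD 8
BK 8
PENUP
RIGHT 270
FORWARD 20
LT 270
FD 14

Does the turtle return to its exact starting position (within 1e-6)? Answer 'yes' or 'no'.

Answer: no

Derivation:
Executing turtle program step by step:
Start: pos=(0,0), heading=0, pen down
LT 90: heading 0 -> 90
RT 180: heading 90 -> 270
RT 90: heading 270 -> 180
FD 8: (0,0) -> (-8,0) [heading=180, draw]
BK 8: (-8,0) -> (0,0) [heading=180, draw]
PU: pen up
RT 270: heading 180 -> 270
FD 20: (0,0) -> (0,-20) [heading=270, move]
LT 270: heading 270 -> 180
FD 14: (0,-20) -> (-14,-20) [heading=180, move]
Final: pos=(-14,-20), heading=180, 2 segment(s) drawn

Start position: (0, 0)
Final position: (-14, -20)
Distance = 24.413; >= 1e-6 -> NOT closed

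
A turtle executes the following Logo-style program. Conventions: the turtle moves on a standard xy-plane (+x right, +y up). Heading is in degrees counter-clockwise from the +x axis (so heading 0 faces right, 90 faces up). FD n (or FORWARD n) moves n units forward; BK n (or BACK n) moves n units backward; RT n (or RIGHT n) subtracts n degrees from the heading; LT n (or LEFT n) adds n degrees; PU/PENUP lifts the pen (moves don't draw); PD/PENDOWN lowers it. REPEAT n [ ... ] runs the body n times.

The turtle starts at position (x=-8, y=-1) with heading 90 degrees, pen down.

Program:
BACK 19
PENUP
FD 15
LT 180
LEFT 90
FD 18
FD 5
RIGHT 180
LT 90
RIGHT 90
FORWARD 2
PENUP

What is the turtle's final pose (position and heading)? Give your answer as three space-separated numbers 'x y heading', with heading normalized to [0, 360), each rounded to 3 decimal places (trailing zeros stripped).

Answer: 13 -5 180

Derivation:
Executing turtle program step by step:
Start: pos=(-8,-1), heading=90, pen down
BK 19: (-8,-1) -> (-8,-20) [heading=90, draw]
PU: pen up
FD 15: (-8,-20) -> (-8,-5) [heading=90, move]
LT 180: heading 90 -> 270
LT 90: heading 270 -> 0
FD 18: (-8,-5) -> (10,-5) [heading=0, move]
FD 5: (10,-5) -> (15,-5) [heading=0, move]
RT 180: heading 0 -> 180
LT 90: heading 180 -> 270
RT 90: heading 270 -> 180
FD 2: (15,-5) -> (13,-5) [heading=180, move]
PU: pen up
Final: pos=(13,-5), heading=180, 1 segment(s) drawn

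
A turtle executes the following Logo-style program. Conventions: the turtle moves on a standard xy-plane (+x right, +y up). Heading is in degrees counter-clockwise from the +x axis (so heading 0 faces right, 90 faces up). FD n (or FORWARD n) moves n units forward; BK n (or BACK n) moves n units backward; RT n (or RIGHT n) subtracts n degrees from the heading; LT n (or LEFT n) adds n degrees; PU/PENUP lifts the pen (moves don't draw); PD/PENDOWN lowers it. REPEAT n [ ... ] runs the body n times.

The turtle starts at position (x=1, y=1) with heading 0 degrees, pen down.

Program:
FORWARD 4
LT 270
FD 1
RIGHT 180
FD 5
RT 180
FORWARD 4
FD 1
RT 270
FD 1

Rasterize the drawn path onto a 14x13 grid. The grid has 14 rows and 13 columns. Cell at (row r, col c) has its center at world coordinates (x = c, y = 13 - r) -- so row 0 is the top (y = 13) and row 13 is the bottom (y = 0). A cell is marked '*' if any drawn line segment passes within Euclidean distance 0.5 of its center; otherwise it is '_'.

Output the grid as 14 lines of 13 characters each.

Segment 0: (1,1) -> (5,1)
Segment 1: (5,1) -> (5,0)
Segment 2: (5,0) -> (5,5)
Segment 3: (5,5) -> (5,1)
Segment 4: (5,1) -> (5,0)
Segment 5: (5,0) -> (6,0)

Answer: _____________
_____________
_____________
_____________
_____________
_____________
_____________
_____________
_____*_______
_____*_______
_____*_______
_____*_______
_*****_______
_____**______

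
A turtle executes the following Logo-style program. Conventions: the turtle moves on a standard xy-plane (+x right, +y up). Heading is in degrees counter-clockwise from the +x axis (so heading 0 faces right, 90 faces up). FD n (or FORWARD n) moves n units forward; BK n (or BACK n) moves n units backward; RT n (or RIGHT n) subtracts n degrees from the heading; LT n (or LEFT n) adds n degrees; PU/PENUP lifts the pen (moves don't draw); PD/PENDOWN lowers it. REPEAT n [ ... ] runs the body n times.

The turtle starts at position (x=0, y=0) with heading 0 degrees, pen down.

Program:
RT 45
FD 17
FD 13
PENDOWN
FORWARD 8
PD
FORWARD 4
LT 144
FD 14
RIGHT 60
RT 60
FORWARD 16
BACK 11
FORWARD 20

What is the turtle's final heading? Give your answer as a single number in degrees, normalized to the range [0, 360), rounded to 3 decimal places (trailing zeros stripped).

Answer: 339

Derivation:
Executing turtle program step by step:
Start: pos=(0,0), heading=0, pen down
RT 45: heading 0 -> 315
FD 17: (0,0) -> (12.021,-12.021) [heading=315, draw]
FD 13: (12.021,-12.021) -> (21.213,-21.213) [heading=315, draw]
PD: pen down
FD 8: (21.213,-21.213) -> (26.87,-26.87) [heading=315, draw]
PD: pen down
FD 4: (26.87,-26.87) -> (29.698,-29.698) [heading=315, draw]
LT 144: heading 315 -> 99
FD 14: (29.698,-29.698) -> (27.508,-15.871) [heading=99, draw]
RT 60: heading 99 -> 39
RT 60: heading 39 -> 339
FD 16: (27.508,-15.871) -> (42.446,-21.605) [heading=339, draw]
BK 11: (42.446,-21.605) -> (32.176,-17.663) [heading=339, draw]
FD 20: (32.176,-17.663) -> (50.848,-24.83) [heading=339, draw]
Final: pos=(50.848,-24.83), heading=339, 8 segment(s) drawn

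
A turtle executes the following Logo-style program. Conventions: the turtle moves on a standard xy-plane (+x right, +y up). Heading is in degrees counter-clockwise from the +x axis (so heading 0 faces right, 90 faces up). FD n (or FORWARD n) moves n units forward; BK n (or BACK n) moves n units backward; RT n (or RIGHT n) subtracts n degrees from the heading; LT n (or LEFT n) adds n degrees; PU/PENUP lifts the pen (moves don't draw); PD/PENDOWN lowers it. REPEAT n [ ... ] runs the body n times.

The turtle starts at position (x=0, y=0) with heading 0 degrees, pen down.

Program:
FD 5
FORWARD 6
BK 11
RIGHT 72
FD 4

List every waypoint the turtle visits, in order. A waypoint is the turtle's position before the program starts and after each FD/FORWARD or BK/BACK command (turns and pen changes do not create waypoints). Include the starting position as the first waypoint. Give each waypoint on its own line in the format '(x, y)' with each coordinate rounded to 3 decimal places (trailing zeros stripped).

Answer: (0, 0)
(5, 0)
(11, 0)
(0, 0)
(1.236, -3.804)

Derivation:
Executing turtle program step by step:
Start: pos=(0,0), heading=0, pen down
FD 5: (0,0) -> (5,0) [heading=0, draw]
FD 6: (5,0) -> (11,0) [heading=0, draw]
BK 11: (11,0) -> (0,0) [heading=0, draw]
RT 72: heading 0 -> 288
FD 4: (0,0) -> (1.236,-3.804) [heading=288, draw]
Final: pos=(1.236,-3.804), heading=288, 4 segment(s) drawn
Waypoints (5 total):
(0, 0)
(5, 0)
(11, 0)
(0, 0)
(1.236, -3.804)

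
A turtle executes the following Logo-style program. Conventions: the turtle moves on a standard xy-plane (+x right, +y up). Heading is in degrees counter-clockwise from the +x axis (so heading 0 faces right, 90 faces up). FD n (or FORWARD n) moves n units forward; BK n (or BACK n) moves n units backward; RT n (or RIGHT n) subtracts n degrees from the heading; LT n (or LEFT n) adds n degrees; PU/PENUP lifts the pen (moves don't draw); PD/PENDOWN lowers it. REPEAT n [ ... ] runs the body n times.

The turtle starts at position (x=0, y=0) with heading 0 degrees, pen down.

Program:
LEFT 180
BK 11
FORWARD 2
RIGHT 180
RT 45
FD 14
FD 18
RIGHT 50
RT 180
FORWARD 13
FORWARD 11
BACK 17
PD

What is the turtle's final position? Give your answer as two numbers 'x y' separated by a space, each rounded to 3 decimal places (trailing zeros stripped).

Answer: 32.238 -15.654

Derivation:
Executing turtle program step by step:
Start: pos=(0,0), heading=0, pen down
LT 180: heading 0 -> 180
BK 11: (0,0) -> (11,0) [heading=180, draw]
FD 2: (11,0) -> (9,0) [heading=180, draw]
RT 180: heading 180 -> 0
RT 45: heading 0 -> 315
FD 14: (9,0) -> (18.899,-9.899) [heading=315, draw]
FD 18: (18.899,-9.899) -> (31.627,-22.627) [heading=315, draw]
RT 50: heading 315 -> 265
RT 180: heading 265 -> 85
FD 13: (31.627,-22.627) -> (32.76,-9.677) [heading=85, draw]
FD 11: (32.76,-9.677) -> (33.719,1.281) [heading=85, draw]
BK 17: (33.719,1.281) -> (32.238,-15.654) [heading=85, draw]
PD: pen down
Final: pos=(32.238,-15.654), heading=85, 7 segment(s) drawn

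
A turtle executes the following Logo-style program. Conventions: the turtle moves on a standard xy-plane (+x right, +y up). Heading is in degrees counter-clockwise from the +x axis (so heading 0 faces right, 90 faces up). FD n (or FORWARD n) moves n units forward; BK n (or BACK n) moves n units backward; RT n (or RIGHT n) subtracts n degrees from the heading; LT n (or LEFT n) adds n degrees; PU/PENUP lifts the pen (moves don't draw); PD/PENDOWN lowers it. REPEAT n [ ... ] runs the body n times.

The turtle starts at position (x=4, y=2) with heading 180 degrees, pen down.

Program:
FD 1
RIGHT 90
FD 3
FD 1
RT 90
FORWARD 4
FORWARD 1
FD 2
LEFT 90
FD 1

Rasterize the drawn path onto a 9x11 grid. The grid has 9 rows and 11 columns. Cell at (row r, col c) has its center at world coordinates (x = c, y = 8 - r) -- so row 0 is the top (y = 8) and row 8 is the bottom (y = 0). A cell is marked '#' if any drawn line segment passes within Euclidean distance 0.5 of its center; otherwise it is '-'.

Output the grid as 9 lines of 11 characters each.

Segment 0: (4,2) -> (3,2)
Segment 1: (3,2) -> (3,5)
Segment 2: (3,5) -> (3,6)
Segment 3: (3,6) -> (7,6)
Segment 4: (7,6) -> (8,6)
Segment 5: (8,6) -> (10,6)
Segment 6: (10,6) -> (10,7)

Answer: -----------
----------#
---########
---#-------
---#-------
---#-------
---##------
-----------
-----------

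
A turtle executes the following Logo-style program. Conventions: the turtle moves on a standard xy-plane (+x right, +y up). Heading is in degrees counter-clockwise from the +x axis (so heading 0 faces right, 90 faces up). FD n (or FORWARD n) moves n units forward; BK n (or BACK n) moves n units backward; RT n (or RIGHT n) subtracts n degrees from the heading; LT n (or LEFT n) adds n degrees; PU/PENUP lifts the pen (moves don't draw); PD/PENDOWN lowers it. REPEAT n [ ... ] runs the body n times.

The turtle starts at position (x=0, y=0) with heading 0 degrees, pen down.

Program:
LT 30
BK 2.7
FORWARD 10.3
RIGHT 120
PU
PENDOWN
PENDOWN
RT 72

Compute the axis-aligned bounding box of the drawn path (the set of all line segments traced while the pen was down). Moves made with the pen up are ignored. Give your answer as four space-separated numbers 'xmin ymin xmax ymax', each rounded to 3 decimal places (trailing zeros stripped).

Executing turtle program step by step:
Start: pos=(0,0), heading=0, pen down
LT 30: heading 0 -> 30
BK 2.7: (0,0) -> (-2.338,-1.35) [heading=30, draw]
FD 10.3: (-2.338,-1.35) -> (6.582,3.8) [heading=30, draw]
RT 120: heading 30 -> 270
PU: pen up
PD: pen down
PD: pen down
RT 72: heading 270 -> 198
Final: pos=(6.582,3.8), heading=198, 2 segment(s) drawn

Segment endpoints: x in {-2.338, 0, 6.582}, y in {-1.35, 0, 3.8}
xmin=-2.338, ymin=-1.35, xmax=6.582, ymax=3.8

Answer: -2.338 -1.35 6.582 3.8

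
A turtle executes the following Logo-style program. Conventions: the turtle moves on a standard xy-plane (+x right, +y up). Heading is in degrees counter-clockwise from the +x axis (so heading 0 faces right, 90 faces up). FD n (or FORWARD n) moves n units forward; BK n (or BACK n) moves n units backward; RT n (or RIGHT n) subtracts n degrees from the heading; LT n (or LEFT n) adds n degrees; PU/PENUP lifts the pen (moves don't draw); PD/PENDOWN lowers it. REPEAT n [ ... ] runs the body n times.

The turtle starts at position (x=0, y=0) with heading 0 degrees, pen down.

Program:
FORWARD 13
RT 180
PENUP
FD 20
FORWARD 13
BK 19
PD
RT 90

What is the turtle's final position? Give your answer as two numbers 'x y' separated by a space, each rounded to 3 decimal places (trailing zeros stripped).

Answer: -1 0

Derivation:
Executing turtle program step by step:
Start: pos=(0,0), heading=0, pen down
FD 13: (0,0) -> (13,0) [heading=0, draw]
RT 180: heading 0 -> 180
PU: pen up
FD 20: (13,0) -> (-7,0) [heading=180, move]
FD 13: (-7,0) -> (-20,0) [heading=180, move]
BK 19: (-20,0) -> (-1,0) [heading=180, move]
PD: pen down
RT 90: heading 180 -> 90
Final: pos=(-1,0), heading=90, 1 segment(s) drawn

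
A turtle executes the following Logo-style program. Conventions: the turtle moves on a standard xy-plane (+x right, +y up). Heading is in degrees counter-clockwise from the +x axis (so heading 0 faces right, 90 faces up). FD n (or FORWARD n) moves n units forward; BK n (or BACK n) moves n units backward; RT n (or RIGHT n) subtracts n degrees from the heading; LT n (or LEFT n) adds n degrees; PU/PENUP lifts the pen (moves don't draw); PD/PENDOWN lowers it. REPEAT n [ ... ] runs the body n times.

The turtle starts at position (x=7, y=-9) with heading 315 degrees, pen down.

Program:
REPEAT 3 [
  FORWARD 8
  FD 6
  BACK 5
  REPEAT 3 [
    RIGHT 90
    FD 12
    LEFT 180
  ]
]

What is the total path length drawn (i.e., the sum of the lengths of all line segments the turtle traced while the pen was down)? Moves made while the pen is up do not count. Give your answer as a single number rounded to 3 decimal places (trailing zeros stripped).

Executing turtle program step by step:
Start: pos=(7,-9), heading=315, pen down
REPEAT 3 [
  -- iteration 1/3 --
  FD 8: (7,-9) -> (12.657,-14.657) [heading=315, draw]
  FD 6: (12.657,-14.657) -> (16.899,-18.899) [heading=315, draw]
  BK 5: (16.899,-18.899) -> (13.364,-15.364) [heading=315, draw]
  REPEAT 3 [
    -- iteration 1/3 --
    RT 90: heading 315 -> 225
    FD 12: (13.364,-15.364) -> (4.879,-23.849) [heading=225, draw]
    LT 180: heading 225 -> 45
    -- iteration 2/3 --
    RT 90: heading 45 -> 315
    FD 12: (4.879,-23.849) -> (13.364,-32.335) [heading=315, draw]
    LT 180: heading 315 -> 135
    -- iteration 3/3 --
    RT 90: heading 135 -> 45
    FD 12: (13.364,-32.335) -> (21.849,-23.849) [heading=45, draw]
    LT 180: heading 45 -> 225
  ]
  -- iteration 2/3 --
  FD 8: (21.849,-23.849) -> (16.192,-29.506) [heading=225, draw]
  FD 6: (16.192,-29.506) -> (11.95,-33.749) [heading=225, draw]
  BK 5: (11.95,-33.749) -> (15.485,-30.213) [heading=225, draw]
  REPEAT 3 [
    -- iteration 1/3 --
    RT 90: heading 225 -> 135
    FD 12: (15.485,-30.213) -> (7,-21.728) [heading=135, draw]
    LT 180: heading 135 -> 315
    -- iteration 2/3 --
    RT 90: heading 315 -> 225
    FD 12: (7,-21.728) -> (-1.485,-30.213) [heading=225, draw]
    LT 180: heading 225 -> 45
    -- iteration 3/3 --
    RT 90: heading 45 -> 315
    FD 12: (-1.485,-30.213) -> (7,-38.698) [heading=315, draw]
    LT 180: heading 315 -> 135
  ]
  -- iteration 3/3 --
  FD 8: (7,-38.698) -> (1.343,-33.042) [heading=135, draw]
  FD 6: (1.343,-33.042) -> (-2.899,-28.799) [heading=135, draw]
  BK 5: (-2.899,-28.799) -> (0.636,-32.335) [heading=135, draw]
  REPEAT 3 [
    -- iteration 1/3 --
    RT 90: heading 135 -> 45
    FD 12: (0.636,-32.335) -> (9.121,-23.849) [heading=45, draw]
    LT 180: heading 45 -> 225
    -- iteration 2/3 --
    RT 90: heading 225 -> 135
    FD 12: (9.121,-23.849) -> (0.636,-15.364) [heading=135, draw]
    LT 180: heading 135 -> 315
    -- iteration 3/3 --
    RT 90: heading 315 -> 225
    FD 12: (0.636,-15.364) -> (-7.849,-23.849) [heading=225, draw]
    LT 180: heading 225 -> 45
  ]
]
Final: pos=(-7.849,-23.849), heading=45, 18 segment(s) drawn

Segment lengths:
  seg 1: (7,-9) -> (12.657,-14.657), length = 8
  seg 2: (12.657,-14.657) -> (16.899,-18.899), length = 6
  seg 3: (16.899,-18.899) -> (13.364,-15.364), length = 5
  seg 4: (13.364,-15.364) -> (4.879,-23.849), length = 12
  seg 5: (4.879,-23.849) -> (13.364,-32.335), length = 12
  seg 6: (13.364,-32.335) -> (21.849,-23.849), length = 12
  seg 7: (21.849,-23.849) -> (16.192,-29.506), length = 8
  seg 8: (16.192,-29.506) -> (11.95,-33.749), length = 6
  seg 9: (11.95,-33.749) -> (15.485,-30.213), length = 5
  seg 10: (15.485,-30.213) -> (7,-21.728), length = 12
  seg 11: (7,-21.728) -> (-1.485,-30.213), length = 12
  seg 12: (-1.485,-30.213) -> (7,-38.698), length = 12
  seg 13: (7,-38.698) -> (1.343,-33.042), length = 8
  seg 14: (1.343,-33.042) -> (-2.899,-28.799), length = 6
  seg 15: (-2.899,-28.799) -> (0.636,-32.335), length = 5
  seg 16: (0.636,-32.335) -> (9.121,-23.849), length = 12
  seg 17: (9.121,-23.849) -> (0.636,-15.364), length = 12
  seg 18: (0.636,-15.364) -> (-7.849,-23.849), length = 12
Total = 165

Answer: 165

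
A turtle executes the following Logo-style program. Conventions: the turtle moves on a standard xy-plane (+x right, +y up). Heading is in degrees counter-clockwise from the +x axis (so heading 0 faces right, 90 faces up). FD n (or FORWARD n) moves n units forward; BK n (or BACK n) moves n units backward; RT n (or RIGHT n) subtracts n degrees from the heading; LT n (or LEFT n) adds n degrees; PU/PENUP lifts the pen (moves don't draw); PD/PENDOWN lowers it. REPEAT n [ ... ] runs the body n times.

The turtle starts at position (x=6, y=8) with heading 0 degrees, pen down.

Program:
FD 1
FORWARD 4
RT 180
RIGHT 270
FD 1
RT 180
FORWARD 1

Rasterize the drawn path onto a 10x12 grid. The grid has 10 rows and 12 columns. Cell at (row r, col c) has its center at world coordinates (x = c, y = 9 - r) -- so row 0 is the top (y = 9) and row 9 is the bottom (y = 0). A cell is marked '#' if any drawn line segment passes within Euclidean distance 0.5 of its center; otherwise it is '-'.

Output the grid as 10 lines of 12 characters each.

Answer: ------------
------######
-----------#
------------
------------
------------
------------
------------
------------
------------

Derivation:
Segment 0: (6,8) -> (7,8)
Segment 1: (7,8) -> (11,8)
Segment 2: (11,8) -> (11,7)
Segment 3: (11,7) -> (11,8)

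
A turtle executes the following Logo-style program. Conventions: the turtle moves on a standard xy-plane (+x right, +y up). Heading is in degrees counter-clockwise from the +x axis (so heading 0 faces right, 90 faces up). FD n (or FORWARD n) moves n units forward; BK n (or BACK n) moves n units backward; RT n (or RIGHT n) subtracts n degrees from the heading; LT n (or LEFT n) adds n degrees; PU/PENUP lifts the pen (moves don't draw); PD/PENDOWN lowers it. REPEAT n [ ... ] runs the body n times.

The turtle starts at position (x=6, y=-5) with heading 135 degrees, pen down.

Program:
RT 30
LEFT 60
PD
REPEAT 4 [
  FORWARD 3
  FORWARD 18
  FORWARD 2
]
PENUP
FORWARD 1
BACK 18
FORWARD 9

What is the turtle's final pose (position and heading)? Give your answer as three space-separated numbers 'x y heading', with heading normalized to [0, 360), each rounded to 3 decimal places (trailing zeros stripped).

Executing turtle program step by step:
Start: pos=(6,-5), heading=135, pen down
RT 30: heading 135 -> 105
LT 60: heading 105 -> 165
PD: pen down
REPEAT 4 [
  -- iteration 1/4 --
  FD 3: (6,-5) -> (3.102,-4.224) [heading=165, draw]
  FD 18: (3.102,-4.224) -> (-14.284,0.435) [heading=165, draw]
  FD 2: (-14.284,0.435) -> (-16.216,0.953) [heading=165, draw]
  -- iteration 2/4 --
  FD 3: (-16.216,0.953) -> (-19.114,1.729) [heading=165, draw]
  FD 18: (-19.114,1.729) -> (-36.501,6.388) [heading=165, draw]
  FD 2: (-36.501,6.388) -> (-38.433,6.906) [heading=165, draw]
  -- iteration 3/4 --
  FD 3: (-38.433,6.906) -> (-41.33,7.682) [heading=165, draw]
  FD 18: (-41.33,7.682) -> (-58.717,12.341) [heading=165, draw]
  FD 2: (-58.717,12.341) -> (-60.649,12.859) [heading=165, draw]
  -- iteration 4/4 --
  FD 3: (-60.649,12.859) -> (-63.547,13.635) [heading=165, draw]
  FD 18: (-63.547,13.635) -> (-80.933,18.294) [heading=165, draw]
  FD 2: (-80.933,18.294) -> (-82.865,18.811) [heading=165, draw]
]
PU: pen up
FD 1: (-82.865,18.811) -> (-83.831,19.07) [heading=165, move]
BK 18: (-83.831,19.07) -> (-66.444,14.411) [heading=165, move]
FD 9: (-66.444,14.411) -> (-75.138,16.741) [heading=165, move]
Final: pos=(-75.138,16.741), heading=165, 12 segment(s) drawn

Answer: -75.138 16.741 165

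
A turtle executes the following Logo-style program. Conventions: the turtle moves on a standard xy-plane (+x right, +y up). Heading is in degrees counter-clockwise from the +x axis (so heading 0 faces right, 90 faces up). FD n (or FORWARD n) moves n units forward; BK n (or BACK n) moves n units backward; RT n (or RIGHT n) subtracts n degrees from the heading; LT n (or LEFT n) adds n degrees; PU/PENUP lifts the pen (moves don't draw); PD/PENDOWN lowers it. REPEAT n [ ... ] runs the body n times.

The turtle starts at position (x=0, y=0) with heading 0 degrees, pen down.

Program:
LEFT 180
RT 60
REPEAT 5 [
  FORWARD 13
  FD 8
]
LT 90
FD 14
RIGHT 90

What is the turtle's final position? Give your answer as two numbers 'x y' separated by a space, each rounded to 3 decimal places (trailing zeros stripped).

Executing turtle program step by step:
Start: pos=(0,0), heading=0, pen down
LT 180: heading 0 -> 180
RT 60: heading 180 -> 120
REPEAT 5 [
  -- iteration 1/5 --
  FD 13: (0,0) -> (-6.5,11.258) [heading=120, draw]
  FD 8: (-6.5,11.258) -> (-10.5,18.187) [heading=120, draw]
  -- iteration 2/5 --
  FD 13: (-10.5,18.187) -> (-17,29.445) [heading=120, draw]
  FD 8: (-17,29.445) -> (-21,36.373) [heading=120, draw]
  -- iteration 3/5 --
  FD 13: (-21,36.373) -> (-27.5,47.631) [heading=120, draw]
  FD 8: (-27.5,47.631) -> (-31.5,54.56) [heading=120, draw]
  -- iteration 4/5 --
  FD 13: (-31.5,54.56) -> (-38,65.818) [heading=120, draw]
  FD 8: (-38,65.818) -> (-42,72.746) [heading=120, draw]
  -- iteration 5/5 --
  FD 13: (-42,72.746) -> (-48.5,84.004) [heading=120, draw]
  FD 8: (-48.5,84.004) -> (-52.5,90.933) [heading=120, draw]
]
LT 90: heading 120 -> 210
FD 14: (-52.5,90.933) -> (-64.624,83.933) [heading=210, draw]
RT 90: heading 210 -> 120
Final: pos=(-64.624,83.933), heading=120, 11 segment(s) drawn

Answer: -64.624 83.933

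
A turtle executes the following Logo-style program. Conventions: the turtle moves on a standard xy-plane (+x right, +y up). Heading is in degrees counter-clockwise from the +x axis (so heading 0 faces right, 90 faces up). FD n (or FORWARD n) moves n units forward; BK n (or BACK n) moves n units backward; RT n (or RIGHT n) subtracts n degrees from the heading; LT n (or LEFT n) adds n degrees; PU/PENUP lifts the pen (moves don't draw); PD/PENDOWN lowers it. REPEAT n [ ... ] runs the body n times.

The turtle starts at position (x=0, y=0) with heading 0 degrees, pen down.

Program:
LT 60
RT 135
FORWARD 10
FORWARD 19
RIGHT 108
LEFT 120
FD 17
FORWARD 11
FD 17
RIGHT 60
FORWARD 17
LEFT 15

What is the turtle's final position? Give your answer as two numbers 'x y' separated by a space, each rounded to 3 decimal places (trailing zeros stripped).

Answer: 18.676 -82.365

Derivation:
Executing turtle program step by step:
Start: pos=(0,0), heading=0, pen down
LT 60: heading 0 -> 60
RT 135: heading 60 -> 285
FD 10: (0,0) -> (2.588,-9.659) [heading=285, draw]
FD 19: (2.588,-9.659) -> (7.506,-28.012) [heading=285, draw]
RT 108: heading 285 -> 177
LT 120: heading 177 -> 297
FD 17: (7.506,-28.012) -> (15.224,-43.159) [heading=297, draw]
FD 11: (15.224,-43.159) -> (20.217,-52.96) [heading=297, draw]
FD 17: (20.217,-52.96) -> (27.935,-68.107) [heading=297, draw]
RT 60: heading 297 -> 237
FD 17: (27.935,-68.107) -> (18.676,-82.365) [heading=237, draw]
LT 15: heading 237 -> 252
Final: pos=(18.676,-82.365), heading=252, 6 segment(s) drawn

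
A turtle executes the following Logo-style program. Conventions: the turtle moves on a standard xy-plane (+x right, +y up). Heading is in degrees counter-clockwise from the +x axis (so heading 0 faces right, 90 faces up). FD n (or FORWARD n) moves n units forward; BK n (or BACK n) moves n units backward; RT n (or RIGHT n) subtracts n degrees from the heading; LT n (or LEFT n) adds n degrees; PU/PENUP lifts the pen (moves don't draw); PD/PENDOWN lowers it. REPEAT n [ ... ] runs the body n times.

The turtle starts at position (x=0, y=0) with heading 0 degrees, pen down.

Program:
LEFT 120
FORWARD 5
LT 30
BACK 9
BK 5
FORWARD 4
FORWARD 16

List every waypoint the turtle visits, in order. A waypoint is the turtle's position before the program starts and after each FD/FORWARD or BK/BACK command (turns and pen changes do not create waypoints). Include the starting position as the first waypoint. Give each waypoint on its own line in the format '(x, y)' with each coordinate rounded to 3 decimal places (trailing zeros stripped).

Executing turtle program step by step:
Start: pos=(0,0), heading=0, pen down
LT 120: heading 0 -> 120
FD 5: (0,0) -> (-2.5,4.33) [heading=120, draw]
LT 30: heading 120 -> 150
BK 9: (-2.5,4.33) -> (5.294,-0.17) [heading=150, draw]
BK 5: (5.294,-0.17) -> (9.624,-2.67) [heading=150, draw]
FD 4: (9.624,-2.67) -> (6.16,-0.67) [heading=150, draw]
FD 16: (6.16,-0.67) -> (-7.696,7.33) [heading=150, draw]
Final: pos=(-7.696,7.33), heading=150, 5 segment(s) drawn
Waypoints (6 total):
(0, 0)
(-2.5, 4.33)
(5.294, -0.17)
(9.624, -2.67)
(6.16, -0.67)
(-7.696, 7.33)

Answer: (0, 0)
(-2.5, 4.33)
(5.294, -0.17)
(9.624, -2.67)
(6.16, -0.67)
(-7.696, 7.33)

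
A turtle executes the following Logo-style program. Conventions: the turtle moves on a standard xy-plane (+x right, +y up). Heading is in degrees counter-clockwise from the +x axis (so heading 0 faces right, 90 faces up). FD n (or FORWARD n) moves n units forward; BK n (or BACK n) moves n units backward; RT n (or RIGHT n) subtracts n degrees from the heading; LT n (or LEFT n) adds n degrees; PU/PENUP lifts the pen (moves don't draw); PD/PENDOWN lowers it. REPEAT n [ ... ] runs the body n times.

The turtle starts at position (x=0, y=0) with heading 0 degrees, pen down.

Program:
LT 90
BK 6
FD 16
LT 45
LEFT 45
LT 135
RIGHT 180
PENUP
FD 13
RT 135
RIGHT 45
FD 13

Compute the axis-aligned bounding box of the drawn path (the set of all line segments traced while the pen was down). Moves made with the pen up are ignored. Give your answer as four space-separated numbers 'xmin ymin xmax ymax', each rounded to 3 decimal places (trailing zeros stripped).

Answer: 0 -6 0 10

Derivation:
Executing turtle program step by step:
Start: pos=(0,0), heading=0, pen down
LT 90: heading 0 -> 90
BK 6: (0,0) -> (0,-6) [heading=90, draw]
FD 16: (0,-6) -> (0,10) [heading=90, draw]
LT 45: heading 90 -> 135
LT 45: heading 135 -> 180
LT 135: heading 180 -> 315
RT 180: heading 315 -> 135
PU: pen up
FD 13: (0,10) -> (-9.192,19.192) [heading=135, move]
RT 135: heading 135 -> 0
RT 45: heading 0 -> 315
FD 13: (-9.192,19.192) -> (0,10) [heading=315, move]
Final: pos=(0,10), heading=315, 2 segment(s) drawn

Segment endpoints: x in {0, 0, 0}, y in {-6, 0, 10}
xmin=0, ymin=-6, xmax=0, ymax=10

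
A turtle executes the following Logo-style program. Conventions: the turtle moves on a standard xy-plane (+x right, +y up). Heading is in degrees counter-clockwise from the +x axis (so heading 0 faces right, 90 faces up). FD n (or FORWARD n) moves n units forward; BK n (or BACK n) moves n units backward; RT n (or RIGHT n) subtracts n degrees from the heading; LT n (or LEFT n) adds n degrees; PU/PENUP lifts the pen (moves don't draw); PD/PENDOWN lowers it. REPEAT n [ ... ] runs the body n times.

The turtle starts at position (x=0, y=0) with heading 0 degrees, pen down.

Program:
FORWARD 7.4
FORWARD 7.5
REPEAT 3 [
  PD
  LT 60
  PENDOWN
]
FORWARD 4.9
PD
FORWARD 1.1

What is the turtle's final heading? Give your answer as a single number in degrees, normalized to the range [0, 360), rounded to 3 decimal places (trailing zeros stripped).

Answer: 180

Derivation:
Executing turtle program step by step:
Start: pos=(0,0), heading=0, pen down
FD 7.4: (0,0) -> (7.4,0) [heading=0, draw]
FD 7.5: (7.4,0) -> (14.9,0) [heading=0, draw]
REPEAT 3 [
  -- iteration 1/3 --
  PD: pen down
  LT 60: heading 0 -> 60
  PD: pen down
  -- iteration 2/3 --
  PD: pen down
  LT 60: heading 60 -> 120
  PD: pen down
  -- iteration 3/3 --
  PD: pen down
  LT 60: heading 120 -> 180
  PD: pen down
]
FD 4.9: (14.9,0) -> (10,0) [heading=180, draw]
PD: pen down
FD 1.1: (10,0) -> (8.9,0) [heading=180, draw]
Final: pos=(8.9,0), heading=180, 4 segment(s) drawn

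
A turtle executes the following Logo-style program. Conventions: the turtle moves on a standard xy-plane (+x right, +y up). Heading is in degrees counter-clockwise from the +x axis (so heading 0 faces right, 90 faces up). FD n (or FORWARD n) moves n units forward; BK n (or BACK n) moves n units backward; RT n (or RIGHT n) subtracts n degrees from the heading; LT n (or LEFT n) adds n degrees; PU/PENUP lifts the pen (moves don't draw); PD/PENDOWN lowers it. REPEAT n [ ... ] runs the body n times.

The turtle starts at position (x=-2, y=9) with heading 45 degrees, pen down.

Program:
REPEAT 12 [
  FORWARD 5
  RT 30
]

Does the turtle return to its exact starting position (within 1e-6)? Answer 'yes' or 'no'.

Executing turtle program step by step:
Start: pos=(-2,9), heading=45, pen down
REPEAT 12 [
  -- iteration 1/12 --
  FD 5: (-2,9) -> (1.536,12.536) [heading=45, draw]
  RT 30: heading 45 -> 15
  -- iteration 2/12 --
  FD 5: (1.536,12.536) -> (6.365,13.83) [heading=15, draw]
  RT 30: heading 15 -> 345
  -- iteration 3/12 --
  FD 5: (6.365,13.83) -> (11.195,12.536) [heading=345, draw]
  RT 30: heading 345 -> 315
  -- iteration 4/12 --
  FD 5: (11.195,12.536) -> (14.73,9) [heading=315, draw]
  RT 30: heading 315 -> 285
  -- iteration 5/12 --
  FD 5: (14.73,9) -> (16.024,4.17) [heading=285, draw]
  RT 30: heading 285 -> 255
  -- iteration 6/12 --
  FD 5: (16.024,4.17) -> (14.73,-0.659) [heading=255, draw]
  RT 30: heading 255 -> 225
  -- iteration 7/12 --
  FD 5: (14.73,-0.659) -> (11.195,-4.195) [heading=225, draw]
  RT 30: heading 225 -> 195
  -- iteration 8/12 --
  FD 5: (11.195,-4.195) -> (6.365,-5.489) [heading=195, draw]
  RT 30: heading 195 -> 165
  -- iteration 9/12 --
  FD 5: (6.365,-5.489) -> (1.536,-4.195) [heading=165, draw]
  RT 30: heading 165 -> 135
  -- iteration 10/12 --
  FD 5: (1.536,-4.195) -> (-2,-0.659) [heading=135, draw]
  RT 30: heading 135 -> 105
  -- iteration 11/12 --
  FD 5: (-2,-0.659) -> (-3.294,4.17) [heading=105, draw]
  RT 30: heading 105 -> 75
  -- iteration 12/12 --
  FD 5: (-3.294,4.17) -> (-2,9) [heading=75, draw]
  RT 30: heading 75 -> 45
]
Final: pos=(-2,9), heading=45, 12 segment(s) drawn

Start position: (-2, 9)
Final position: (-2, 9)
Distance = 0; < 1e-6 -> CLOSED

Answer: yes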